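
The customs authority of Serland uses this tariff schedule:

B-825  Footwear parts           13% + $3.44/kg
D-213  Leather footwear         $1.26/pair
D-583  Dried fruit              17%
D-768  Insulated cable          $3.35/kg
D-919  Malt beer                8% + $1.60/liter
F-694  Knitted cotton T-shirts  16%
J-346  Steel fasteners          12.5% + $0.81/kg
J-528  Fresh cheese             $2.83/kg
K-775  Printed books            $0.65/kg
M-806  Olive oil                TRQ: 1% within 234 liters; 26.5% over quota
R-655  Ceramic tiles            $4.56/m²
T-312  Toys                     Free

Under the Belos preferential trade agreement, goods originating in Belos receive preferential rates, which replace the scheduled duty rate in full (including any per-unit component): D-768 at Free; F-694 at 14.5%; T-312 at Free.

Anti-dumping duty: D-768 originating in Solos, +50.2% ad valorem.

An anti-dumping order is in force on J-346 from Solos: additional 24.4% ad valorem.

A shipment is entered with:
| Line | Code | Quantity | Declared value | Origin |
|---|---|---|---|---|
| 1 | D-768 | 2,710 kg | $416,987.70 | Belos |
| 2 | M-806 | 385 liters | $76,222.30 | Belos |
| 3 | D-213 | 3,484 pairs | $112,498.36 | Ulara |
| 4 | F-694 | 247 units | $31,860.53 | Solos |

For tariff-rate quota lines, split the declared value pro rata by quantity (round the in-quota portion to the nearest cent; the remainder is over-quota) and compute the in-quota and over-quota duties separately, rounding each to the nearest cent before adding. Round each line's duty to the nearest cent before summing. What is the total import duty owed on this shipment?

$17,872.96

Line 1 (D-768, Belos, 2,710 kg, $416,987.70):
Base rate for D-768 is $3.35/kg.
Origin Belos qualifies under the Serland–Belos agreement and D-768 is covered: preferential rate Free applies instead.
The additional-duty order on D-768 targets Solos, not Belos; it does not apply.
Duty = $416,987.70 × 0% = $0.00.
Line 2 (M-806, Belos, 385 liters, $76,222.30):
Code M-806 is under a tariff-rate quota (threshold 234 liters). In-quota: 234 liters at 1%; over-quota: 151 liters at 26.5%.
Pro-rata value split: in-quota = $76,222.30 × 234/385 = $46,327.32; over-quota = $76,222.30 − $46,327.32 = $29,894.98.
In-quota duty = $46,327.32 × 1% = $463.27. Over-quota duty = $29,894.98 × 26.5% = $7,922.17.
Line duty = $463.27 + $7,922.17 = $8,385.44.
Line 3 (D-213, Ulara, 3,484 pairs, $112,498.36):
Base rate for D-213 is $1.26/pair.
Duty = 3,484 × $1.26 = $4,389.84.
Line 4 (F-694, Solos, 247 units, $31,860.53):
Base rate for F-694 is 16%.
F-694 has an FTA preferential rate, but origin Solos is not Belos; base rate stands.
Duty = $31,860.53 × 16% = $5,097.68.
Total = $0.00 + $8,385.44 + $4,389.84 + $5,097.68 = $17,872.96.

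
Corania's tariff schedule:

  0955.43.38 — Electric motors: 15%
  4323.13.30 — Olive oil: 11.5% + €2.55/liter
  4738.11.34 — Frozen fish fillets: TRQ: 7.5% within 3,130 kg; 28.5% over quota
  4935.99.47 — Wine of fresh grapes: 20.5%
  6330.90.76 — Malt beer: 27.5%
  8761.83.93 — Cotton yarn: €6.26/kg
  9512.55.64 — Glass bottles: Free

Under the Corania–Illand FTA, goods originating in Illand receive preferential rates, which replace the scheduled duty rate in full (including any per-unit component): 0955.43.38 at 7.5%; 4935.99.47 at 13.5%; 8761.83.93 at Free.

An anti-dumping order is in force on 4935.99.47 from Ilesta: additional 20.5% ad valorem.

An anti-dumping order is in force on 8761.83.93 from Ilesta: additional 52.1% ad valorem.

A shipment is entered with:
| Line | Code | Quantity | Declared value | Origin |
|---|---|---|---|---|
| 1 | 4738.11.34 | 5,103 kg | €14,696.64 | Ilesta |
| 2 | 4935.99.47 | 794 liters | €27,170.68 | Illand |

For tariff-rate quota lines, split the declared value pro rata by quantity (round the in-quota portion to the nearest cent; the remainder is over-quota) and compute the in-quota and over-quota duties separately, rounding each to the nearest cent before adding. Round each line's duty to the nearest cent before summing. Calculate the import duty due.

€5,963.56

Line 1 (4738.11.34, Ilesta, 5,103 kg, €14,696.64):
Code 4738.11.34 is under a tariff-rate quota (threshold 3,130 kg). In-quota: 3,130 kg at 7.5%; over-quota: 1,973 kg at 28.5%.
Pro-rata value split: in-quota = €14,696.64 × 3,130/5,103 = €9,014.40; over-quota = €14,696.64 − €9,014.40 = €5,682.24.
In-quota duty = €9,014.40 × 7.5% = €676.08. Over-quota duty = €5,682.24 × 28.5% = €1,619.44.
Line duty = €676.08 + €1,619.44 = €2,295.52.
Line 2 (4935.99.47, Illand, 794 liters, €27,170.68):
Base rate for 4935.99.47 is 20.5%.
Origin Illand qualifies under the Corania–Illand agreement and 4935.99.47 is covered: preferential rate 13.5% applies instead.
The additional-duty order on 4935.99.47 targets Ilesta, not Illand; it does not apply.
Duty = €27,170.68 × 13.5% = €3,668.04.
Total = €2,295.52 + €3,668.04 = €5,963.56.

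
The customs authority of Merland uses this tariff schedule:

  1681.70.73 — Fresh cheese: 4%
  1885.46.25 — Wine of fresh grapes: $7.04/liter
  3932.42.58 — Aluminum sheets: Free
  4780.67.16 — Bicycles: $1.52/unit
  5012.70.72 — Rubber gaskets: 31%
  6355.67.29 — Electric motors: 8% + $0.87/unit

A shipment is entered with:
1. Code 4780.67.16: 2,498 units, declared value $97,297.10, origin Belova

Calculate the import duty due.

$3,796.96

Line 1 (4780.67.16, Belova, 2,498 units, $97,297.10):
Base rate for 4780.67.16 is $1.52/unit.
Duty = 2,498 × $1.52 = $3,796.96.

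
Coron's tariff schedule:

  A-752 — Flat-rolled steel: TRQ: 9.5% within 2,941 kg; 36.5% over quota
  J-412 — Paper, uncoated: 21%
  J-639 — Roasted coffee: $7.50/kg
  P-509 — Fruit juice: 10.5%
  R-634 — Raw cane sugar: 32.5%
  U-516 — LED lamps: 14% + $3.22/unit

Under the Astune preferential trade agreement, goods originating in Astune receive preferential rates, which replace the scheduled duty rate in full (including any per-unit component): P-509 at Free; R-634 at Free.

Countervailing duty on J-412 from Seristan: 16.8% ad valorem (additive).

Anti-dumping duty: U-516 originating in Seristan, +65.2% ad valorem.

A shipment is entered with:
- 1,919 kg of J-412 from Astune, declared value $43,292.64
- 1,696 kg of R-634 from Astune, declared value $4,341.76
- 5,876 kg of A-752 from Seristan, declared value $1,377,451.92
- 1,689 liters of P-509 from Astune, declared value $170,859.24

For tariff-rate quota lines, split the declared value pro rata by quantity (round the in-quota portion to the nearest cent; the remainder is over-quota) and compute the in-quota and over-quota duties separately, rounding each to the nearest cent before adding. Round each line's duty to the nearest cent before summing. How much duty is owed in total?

$325,715.52

Line 1 (J-412, Astune, 1,919 kg, $43,292.64):
Base rate for J-412 is 21%.
Origin Astune is the FTA partner but J-412 is not on the preference list; base rate stands.
The additional-duty order on J-412 targets Seristan, not Astune; it does not apply.
Duty = $43,292.64 × 21% = $9,091.45.
Line 2 (R-634, Astune, 1,696 kg, $4,341.76):
Base rate for R-634 is 32.5%.
Origin Astune qualifies under the Coron–Astune agreement and R-634 is covered: preferential rate Free applies instead.
Duty = $4,341.76 × 0% = $0.00.
Line 3 (A-752, Seristan, 5,876 kg, $1,377,451.92):
Code A-752 is under a tariff-rate quota (threshold 2,941 kg). In-quota: 2,941 kg at 9.5%; over-quota: 2,935 kg at 36.5%.
Pro-rata value split: in-quota = $1,377,451.92 × 2,941/5,876 = $689,429.22; over-quota = $1,377,451.92 − $689,429.22 = $688,022.70.
In-quota duty = $689,429.22 × 9.5% = $65,495.78. Over-quota duty = $688,022.70 × 36.5% = $251,128.29.
Line duty = $65,495.78 + $251,128.29 = $316,624.07.
Line 4 (P-509, Astune, 1,689 liters, $170,859.24):
Base rate for P-509 is 10.5%.
Origin Astune qualifies under the Coron–Astune agreement and P-509 is covered: preferential rate Free applies instead.
Duty = $170,859.24 × 0% = $0.00.
Total = $9,091.45 + $0.00 + $316,624.07 + $0.00 = $325,715.52.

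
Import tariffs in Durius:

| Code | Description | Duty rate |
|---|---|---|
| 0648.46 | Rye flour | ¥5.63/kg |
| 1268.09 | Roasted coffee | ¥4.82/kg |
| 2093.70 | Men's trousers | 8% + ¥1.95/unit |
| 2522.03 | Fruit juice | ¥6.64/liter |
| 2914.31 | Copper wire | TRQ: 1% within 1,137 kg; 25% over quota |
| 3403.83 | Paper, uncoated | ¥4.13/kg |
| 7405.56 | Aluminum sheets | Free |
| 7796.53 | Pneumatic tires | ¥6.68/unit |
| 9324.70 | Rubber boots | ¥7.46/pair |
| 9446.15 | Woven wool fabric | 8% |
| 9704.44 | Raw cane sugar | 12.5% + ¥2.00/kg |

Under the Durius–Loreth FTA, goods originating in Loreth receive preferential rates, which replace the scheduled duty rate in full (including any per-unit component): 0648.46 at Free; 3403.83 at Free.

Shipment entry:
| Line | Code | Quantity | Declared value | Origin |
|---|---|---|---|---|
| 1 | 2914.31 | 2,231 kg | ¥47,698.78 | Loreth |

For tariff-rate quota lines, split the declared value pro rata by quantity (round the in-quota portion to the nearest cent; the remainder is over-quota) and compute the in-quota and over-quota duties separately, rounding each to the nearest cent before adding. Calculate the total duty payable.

Line 1 (2914.31, Loreth, 2,231 kg, ¥47,698.78):
Code 2914.31 is under a tariff-rate quota (threshold 1,137 kg). In-quota: 1,137 kg at 1%; over-quota: 1,094 kg at 25%.
Pro-rata value split: in-quota = ¥47,698.78 × 1,137/2,231 = ¥24,309.06; over-quota = ¥47,698.78 − ¥24,309.06 = ¥23,389.72.
In-quota duty = ¥24,309.06 × 1% = ¥243.09. Over-quota duty = ¥23,389.72 × 25% = ¥5,847.43.
Line duty = ¥243.09 + ¥5,847.43 = ¥6,090.52.

¥6,090.52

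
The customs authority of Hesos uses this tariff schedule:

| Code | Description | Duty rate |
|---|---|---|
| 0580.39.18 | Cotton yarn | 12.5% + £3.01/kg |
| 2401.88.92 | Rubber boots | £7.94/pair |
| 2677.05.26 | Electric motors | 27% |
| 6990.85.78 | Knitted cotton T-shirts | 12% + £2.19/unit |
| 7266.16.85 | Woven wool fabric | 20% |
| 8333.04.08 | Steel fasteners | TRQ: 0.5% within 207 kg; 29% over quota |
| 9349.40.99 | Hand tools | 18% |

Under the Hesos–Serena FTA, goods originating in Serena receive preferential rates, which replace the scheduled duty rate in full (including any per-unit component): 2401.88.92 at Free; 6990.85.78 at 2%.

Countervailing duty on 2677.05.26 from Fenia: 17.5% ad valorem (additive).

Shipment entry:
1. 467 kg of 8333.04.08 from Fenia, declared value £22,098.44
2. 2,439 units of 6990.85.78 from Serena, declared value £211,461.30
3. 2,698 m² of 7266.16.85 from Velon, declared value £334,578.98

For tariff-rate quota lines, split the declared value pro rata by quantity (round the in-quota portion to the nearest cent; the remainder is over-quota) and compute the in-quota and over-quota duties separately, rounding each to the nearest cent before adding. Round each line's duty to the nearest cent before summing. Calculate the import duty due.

£74,761.94

Line 1 (8333.04.08, Fenia, 467 kg, £22,098.44):
Code 8333.04.08 is under a tariff-rate quota (threshold 207 kg). In-quota: 207 kg at 0.5%; over-quota: 260 kg at 29%.
Pro-rata value split: in-quota = £22,098.44 × 207/467 = £9,795.24; over-quota = £22,098.44 − £9,795.24 = £12,303.20.
In-quota duty = £9,795.24 × 0.5% = £48.98. Over-quota duty = £12,303.20 × 29% = £3,567.93.
Line duty = £48.98 + £3,567.93 = £3,616.91.
Line 2 (6990.85.78, Serena, 2,439 units, £211,461.30):
Base rate for 6990.85.78 is 12% + £2.19/unit.
Origin Serena qualifies under the Hesos–Serena agreement and 6990.85.78 is covered: preferential rate 2% applies instead.
Duty = £211,461.30 × 2% = £4,229.23.
Line 3 (7266.16.85, Velon, 2,698 m², £334,578.98):
Base rate for 7266.16.85 is 20%.
Duty = £334,578.98 × 20% = £66,915.80.
Total = £3,616.91 + £4,229.23 + £66,915.80 = £74,761.94.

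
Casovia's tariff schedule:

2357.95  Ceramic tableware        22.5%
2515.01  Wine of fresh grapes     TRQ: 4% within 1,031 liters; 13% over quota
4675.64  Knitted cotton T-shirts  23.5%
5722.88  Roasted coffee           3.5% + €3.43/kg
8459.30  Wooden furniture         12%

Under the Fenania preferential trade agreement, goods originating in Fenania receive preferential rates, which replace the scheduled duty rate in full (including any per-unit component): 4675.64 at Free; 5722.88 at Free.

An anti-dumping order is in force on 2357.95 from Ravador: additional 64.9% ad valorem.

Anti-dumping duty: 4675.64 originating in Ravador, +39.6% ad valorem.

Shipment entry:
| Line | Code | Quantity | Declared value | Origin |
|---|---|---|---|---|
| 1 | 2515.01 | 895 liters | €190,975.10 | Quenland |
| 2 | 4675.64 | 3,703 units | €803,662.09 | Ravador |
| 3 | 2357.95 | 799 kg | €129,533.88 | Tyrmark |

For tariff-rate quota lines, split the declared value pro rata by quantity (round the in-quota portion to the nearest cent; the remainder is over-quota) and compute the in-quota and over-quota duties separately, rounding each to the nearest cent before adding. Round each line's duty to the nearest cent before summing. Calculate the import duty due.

€543,894.90

Line 1 (2515.01, Quenland, 895 liters, €190,975.10):
Code 2515.01 is under a tariff-rate quota (threshold 1,031 liters). Quantity 895 liters is within the quota, so the in-quota rate 4% applies to the full value.
Duty = €190,975.10 × 4% = €7,639.00.
Line 2 (4675.64, Ravador, 3,703 units, €803,662.09):
Base rate for 4675.64 is 23.5%.
4675.64 has an FTA preferential rate, but origin Ravador is not Fenania; base rate stands.
Additional duty on 4675.64 from Ravador: +39.6%. Applied ad valorem rate: 23.5% + 39.6% = 63.1%.
Duty = €803,662.09 × 63.1% = €507,110.78.
Line 3 (2357.95, Tyrmark, 799 kg, €129,533.88):
Base rate for 2357.95 is 22.5%.
The additional-duty order on 2357.95 targets Ravador, not Tyrmark; it does not apply.
Duty = €129,533.88 × 22.5% = €29,145.12.
Total = €7,639.00 + €507,110.78 + €29,145.12 = €543,894.90.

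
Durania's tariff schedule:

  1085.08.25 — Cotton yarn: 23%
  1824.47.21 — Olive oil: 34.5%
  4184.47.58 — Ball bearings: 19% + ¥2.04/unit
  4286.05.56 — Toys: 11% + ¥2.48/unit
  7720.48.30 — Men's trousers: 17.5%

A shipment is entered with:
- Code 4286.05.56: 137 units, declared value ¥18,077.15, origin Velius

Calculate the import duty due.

Line 1 (4286.05.56, Velius, 137 units, ¥18,077.15):
Base rate for 4286.05.56 is 11% + ¥2.48/unit.
Duty = ¥18,077.15 × 11% + 137 × ¥2.48 = ¥2,328.25.

¥2,328.25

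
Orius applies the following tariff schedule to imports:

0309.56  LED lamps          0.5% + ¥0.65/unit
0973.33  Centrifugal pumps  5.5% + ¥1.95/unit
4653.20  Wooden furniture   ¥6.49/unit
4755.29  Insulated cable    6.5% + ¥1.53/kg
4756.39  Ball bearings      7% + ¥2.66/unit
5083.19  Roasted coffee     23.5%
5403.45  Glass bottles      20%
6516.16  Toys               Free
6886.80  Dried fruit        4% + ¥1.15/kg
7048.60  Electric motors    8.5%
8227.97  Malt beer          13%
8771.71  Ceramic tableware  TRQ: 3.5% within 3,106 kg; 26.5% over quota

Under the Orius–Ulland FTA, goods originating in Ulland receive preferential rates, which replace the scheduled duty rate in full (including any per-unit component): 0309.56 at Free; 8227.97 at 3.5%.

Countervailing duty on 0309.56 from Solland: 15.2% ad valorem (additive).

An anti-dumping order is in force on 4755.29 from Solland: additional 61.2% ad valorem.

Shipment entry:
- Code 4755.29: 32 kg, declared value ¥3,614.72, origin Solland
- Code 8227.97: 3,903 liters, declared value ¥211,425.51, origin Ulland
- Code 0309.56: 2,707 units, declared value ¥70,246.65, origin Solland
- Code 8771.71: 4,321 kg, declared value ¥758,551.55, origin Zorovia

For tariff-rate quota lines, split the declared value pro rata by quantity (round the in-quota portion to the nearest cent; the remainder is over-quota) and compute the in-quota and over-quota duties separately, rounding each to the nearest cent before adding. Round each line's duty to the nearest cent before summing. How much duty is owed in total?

Line 1 (4755.29, Solland, 32 kg, ¥3,614.72):
Base rate for 4755.29 is 6.5% + ¥1.53/kg.
Additional duty on 4755.29 from Solland: +61.2%. Applied ad valorem rate: 6.5% + 61.2% = 67.7%.
Duty = ¥3,614.72 × 67.7% + 32 × ¥1.53 = ¥2,496.13.
Line 2 (8227.97, Ulland, 3,903 liters, ¥211,425.51):
Base rate for 8227.97 is 13%.
Origin Ulland qualifies under the Orius–Ulland agreement and 8227.97 is covered: preferential rate 3.5% applies instead.
Duty = ¥211,425.51 × 3.5% = ¥7,399.89.
Line 3 (0309.56, Solland, 2,707 units, ¥70,246.65):
Base rate for 0309.56 is 0.5% + ¥0.65/unit.
0309.56 has an FTA preferential rate, but origin Solland is not Ulland; base rate stands.
Additional duty on 0309.56 from Solland: +15.2%. Applied ad valorem rate: 0.5% + 15.2% = 15.7%.
Duty = ¥70,246.65 × 15.7% + 2,707 × ¥0.65 = ¥12,788.27.
Line 4 (8771.71, Zorovia, 4,321 kg, ¥758,551.55):
Code 8771.71 is under a tariff-rate quota (threshold 3,106 kg). In-quota: 3,106 kg at 3.5%; over-quota: 1,215 kg at 26.5%.
Pro-rata value split: in-quota = ¥758,551.55 × 3,106/4,321 = ¥545,258.30; over-quota = ¥758,551.55 − ¥545,258.30 = ¥213,293.25.
In-quota duty = ¥545,258.30 × 3.5% = ¥19,084.04. Over-quota duty = ¥213,293.25 × 26.5% = ¥56,522.71.
Line duty = ¥19,084.04 + ¥56,522.71 = ¥75,606.75.
Total = ¥2,496.13 + ¥7,399.89 + ¥12,788.27 + ¥75,606.75 = ¥98,291.04.

¥98,291.04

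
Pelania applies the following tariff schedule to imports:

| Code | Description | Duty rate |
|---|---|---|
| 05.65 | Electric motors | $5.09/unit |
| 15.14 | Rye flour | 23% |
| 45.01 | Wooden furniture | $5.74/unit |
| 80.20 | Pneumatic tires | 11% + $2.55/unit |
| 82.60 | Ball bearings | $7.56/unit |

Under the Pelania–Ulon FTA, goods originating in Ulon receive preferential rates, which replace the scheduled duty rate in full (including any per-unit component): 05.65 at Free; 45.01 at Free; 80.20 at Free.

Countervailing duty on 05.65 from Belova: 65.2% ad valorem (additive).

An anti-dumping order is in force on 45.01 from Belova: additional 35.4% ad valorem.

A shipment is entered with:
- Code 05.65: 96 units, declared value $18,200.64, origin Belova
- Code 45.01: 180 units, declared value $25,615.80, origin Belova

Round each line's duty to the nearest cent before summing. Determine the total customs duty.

Line 1 (05.65, Belova, 96 units, $18,200.64):
Base rate for 05.65 is $5.09/unit.
05.65 has an FTA preferential rate, but origin Belova is not Ulon; base rate stands.
Additional duty on 05.65 from Belova: +65.2% ad valorem. Applied ad valorem rate = 65.2%.
Duty = $18,200.64 × 65.2% + 96 × $5.09 = $12,355.46.
Line 2 (45.01, Belova, 180 units, $25,615.80):
Base rate for 45.01 is $5.74/unit.
45.01 has an FTA preferential rate, but origin Belova is not Ulon; base rate stands.
Additional duty on 45.01 from Belova: +35.4% ad valorem. Applied ad valorem rate = 35.4%.
Duty = $25,615.80 × 35.4% + 180 × $5.74 = $10,101.19.
Total = $12,355.46 + $10,101.19 = $22,456.65.

$22,456.65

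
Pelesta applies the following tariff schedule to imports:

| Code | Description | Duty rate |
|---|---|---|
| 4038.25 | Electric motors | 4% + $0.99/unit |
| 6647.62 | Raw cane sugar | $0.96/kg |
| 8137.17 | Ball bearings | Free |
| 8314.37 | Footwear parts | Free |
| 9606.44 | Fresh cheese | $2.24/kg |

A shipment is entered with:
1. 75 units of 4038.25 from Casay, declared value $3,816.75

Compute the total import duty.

Line 1 (4038.25, Casay, 75 units, $3,816.75):
Base rate for 4038.25 is 4% + $0.99/unit.
Duty = $3,816.75 × 4% + 75 × $0.99 = $226.92.

$226.92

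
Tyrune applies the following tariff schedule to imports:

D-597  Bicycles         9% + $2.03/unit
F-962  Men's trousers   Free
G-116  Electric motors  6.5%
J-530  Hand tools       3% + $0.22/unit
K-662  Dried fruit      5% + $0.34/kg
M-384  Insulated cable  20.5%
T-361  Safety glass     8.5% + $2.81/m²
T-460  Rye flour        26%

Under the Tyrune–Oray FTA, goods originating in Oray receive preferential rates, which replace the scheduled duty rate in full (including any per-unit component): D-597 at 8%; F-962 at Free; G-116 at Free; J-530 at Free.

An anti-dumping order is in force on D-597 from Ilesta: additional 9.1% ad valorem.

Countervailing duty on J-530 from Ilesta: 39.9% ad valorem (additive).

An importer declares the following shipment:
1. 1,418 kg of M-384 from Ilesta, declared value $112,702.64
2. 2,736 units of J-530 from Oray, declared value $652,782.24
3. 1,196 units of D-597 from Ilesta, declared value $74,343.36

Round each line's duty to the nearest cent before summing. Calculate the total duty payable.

Line 1 (M-384, Ilesta, 1,418 kg, $112,702.64):
Base rate for M-384 is 20.5%.
Duty = $112,702.64 × 20.5% = $23,104.04.
Line 2 (J-530, Oray, 2,736 units, $652,782.24):
Base rate for J-530 is 3% + $0.22/unit.
Origin Oray qualifies under the Tyrune–Oray agreement and J-530 is covered: preferential rate Free applies instead.
The additional-duty order on J-530 targets Ilesta, not Oray; it does not apply.
Duty = $652,782.24 × 0% = $0.00.
Line 3 (D-597, Ilesta, 1,196 units, $74,343.36):
Base rate for D-597 is 9% + $2.03/unit.
D-597 has an FTA preferential rate, but origin Ilesta is not Oray; base rate stands.
Additional duty on D-597 from Ilesta: +9.1%. Applied ad valorem rate: 9% + 9.1% = 18.1%.
Duty = $74,343.36 × 18.1% + 1,196 × $2.03 = $15,884.03.
Total = $23,104.04 + $0.00 + $15,884.03 = $38,988.07.

$38,988.07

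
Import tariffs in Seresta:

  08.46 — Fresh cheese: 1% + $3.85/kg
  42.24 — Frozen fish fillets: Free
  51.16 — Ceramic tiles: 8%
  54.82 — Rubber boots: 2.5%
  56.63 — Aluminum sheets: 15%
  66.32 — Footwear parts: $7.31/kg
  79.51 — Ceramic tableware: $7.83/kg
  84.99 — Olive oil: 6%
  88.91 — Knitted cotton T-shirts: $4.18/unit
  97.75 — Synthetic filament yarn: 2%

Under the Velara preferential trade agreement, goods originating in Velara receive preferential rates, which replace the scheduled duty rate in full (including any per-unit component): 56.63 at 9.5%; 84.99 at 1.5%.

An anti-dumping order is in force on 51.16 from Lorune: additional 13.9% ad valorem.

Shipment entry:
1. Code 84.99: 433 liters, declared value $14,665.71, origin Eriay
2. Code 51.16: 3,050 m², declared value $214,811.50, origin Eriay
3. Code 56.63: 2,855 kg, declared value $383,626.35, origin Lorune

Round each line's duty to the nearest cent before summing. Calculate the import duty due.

$75,608.81

Line 1 (84.99, Eriay, 433 liters, $14,665.71):
Base rate for 84.99 is 6%.
84.99 has an FTA preferential rate, but origin Eriay is not Velara; base rate stands.
Duty = $14,665.71 × 6% = $879.94.
Line 2 (51.16, Eriay, 3,050 m², $214,811.50):
Base rate for 51.16 is 8%.
The additional-duty order on 51.16 targets Lorune, not Eriay; it does not apply.
Duty = $214,811.50 × 8% = $17,184.92.
Line 3 (56.63, Lorune, 2,855 kg, $383,626.35):
Base rate for 56.63 is 15%.
56.63 has an FTA preferential rate, but origin Lorune is not Velara; base rate stands.
Duty = $383,626.35 × 15% = $57,543.95.
Total = $879.94 + $17,184.92 + $57,543.95 = $75,608.81.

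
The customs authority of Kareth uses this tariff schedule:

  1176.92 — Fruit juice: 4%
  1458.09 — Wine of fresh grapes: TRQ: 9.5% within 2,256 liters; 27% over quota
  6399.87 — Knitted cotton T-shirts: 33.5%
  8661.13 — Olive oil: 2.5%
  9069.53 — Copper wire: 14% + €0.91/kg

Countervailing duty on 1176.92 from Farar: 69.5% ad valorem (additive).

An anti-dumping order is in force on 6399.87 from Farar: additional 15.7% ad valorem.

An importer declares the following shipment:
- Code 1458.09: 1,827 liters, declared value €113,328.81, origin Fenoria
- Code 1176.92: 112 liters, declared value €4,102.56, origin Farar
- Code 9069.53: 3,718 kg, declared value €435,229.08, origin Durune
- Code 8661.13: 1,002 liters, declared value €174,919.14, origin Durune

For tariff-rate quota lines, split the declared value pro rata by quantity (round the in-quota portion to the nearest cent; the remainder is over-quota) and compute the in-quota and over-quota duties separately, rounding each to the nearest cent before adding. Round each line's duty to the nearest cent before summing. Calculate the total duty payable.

€82,470.05

Line 1 (1458.09, Fenoria, 1,827 liters, €113,328.81):
Code 1458.09 is under a tariff-rate quota (threshold 2,256 liters). Quantity 1,827 liters is within the quota, so the in-quota rate 9.5% applies to the full value.
Duty = €113,328.81 × 9.5% = €10,766.24.
Line 2 (1176.92, Farar, 112 liters, €4,102.56):
Base rate for 1176.92 is 4%.
Additional duty on 1176.92 from Farar: +69.5%. Applied ad valorem rate: 4% + 69.5% = 73.5%.
Duty = €4,102.56 × 73.5% = €3,015.38.
Line 3 (9069.53, Durune, 3,718 kg, €435,229.08):
Base rate for 9069.53 is 14% + €0.91/kg.
Duty = €435,229.08 × 14% + 3,718 × €0.91 = €64,315.45.
Line 4 (8661.13, Durune, 1,002 liters, €174,919.14):
Base rate for 8661.13 is 2.5%.
Duty = €174,919.14 × 2.5% = €4,372.98.
Total = €10,766.24 + €3,015.38 + €64,315.45 + €4,372.98 = €82,470.05.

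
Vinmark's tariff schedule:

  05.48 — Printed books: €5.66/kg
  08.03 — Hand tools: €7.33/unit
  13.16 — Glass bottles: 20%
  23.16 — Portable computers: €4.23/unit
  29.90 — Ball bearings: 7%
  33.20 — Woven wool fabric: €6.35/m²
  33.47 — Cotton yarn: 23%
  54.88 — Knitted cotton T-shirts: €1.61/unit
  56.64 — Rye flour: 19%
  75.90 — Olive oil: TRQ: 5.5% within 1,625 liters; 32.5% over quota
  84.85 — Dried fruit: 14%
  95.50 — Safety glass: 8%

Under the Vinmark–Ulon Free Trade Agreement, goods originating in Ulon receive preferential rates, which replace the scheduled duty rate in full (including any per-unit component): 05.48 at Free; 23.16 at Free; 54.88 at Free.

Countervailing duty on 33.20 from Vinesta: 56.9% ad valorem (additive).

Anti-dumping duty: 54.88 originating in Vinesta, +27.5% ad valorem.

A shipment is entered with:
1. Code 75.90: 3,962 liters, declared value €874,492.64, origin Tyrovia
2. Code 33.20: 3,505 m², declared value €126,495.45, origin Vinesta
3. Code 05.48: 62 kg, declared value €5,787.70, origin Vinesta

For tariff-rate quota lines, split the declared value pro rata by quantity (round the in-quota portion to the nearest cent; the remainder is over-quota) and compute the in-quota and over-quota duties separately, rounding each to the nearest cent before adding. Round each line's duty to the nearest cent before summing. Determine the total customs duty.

Line 1 (75.90, Tyrovia, 3,962 liters, €874,492.64):
Code 75.90 is under a tariff-rate quota (threshold 1,625 liters). In-quota: 1,625 liters at 5.5%; over-quota: 2,337 liters at 32.5%.
Pro-rata value split: in-quota = €874,492.64 × 1,625/3,962 = €358,670.00; over-quota = €874,492.64 − €358,670.00 = €515,822.64.
In-quota duty = €358,670.00 × 5.5% = €19,726.85. Over-quota duty = €515,822.64 × 32.5% = €167,642.36.
Line duty = €19,726.85 + €167,642.36 = €187,369.21.
Line 2 (33.20, Vinesta, 3,505 m², €126,495.45):
Base rate for 33.20 is €6.35/m².
Additional duty on 33.20 from Vinesta: +56.9% ad valorem. Applied ad valorem rate = 56.9%.
Duty = €126,495.45 × 56.9% + 3,505 × €6.35 = €94,232.66.
Line 3 (05.48, Vinesta, 62 kg, €5,787.70):
Base rate for 05.48 is €5.66/kg.
05.48 has an FTA preferential rate, but origin Vinesta is not Ulon; base rate stands.
Duty = 62 × €5.66 = €350.92.
Total = €187,369.21 + €94,232.66 + €350.92 = €281,952.79.

€281,952.79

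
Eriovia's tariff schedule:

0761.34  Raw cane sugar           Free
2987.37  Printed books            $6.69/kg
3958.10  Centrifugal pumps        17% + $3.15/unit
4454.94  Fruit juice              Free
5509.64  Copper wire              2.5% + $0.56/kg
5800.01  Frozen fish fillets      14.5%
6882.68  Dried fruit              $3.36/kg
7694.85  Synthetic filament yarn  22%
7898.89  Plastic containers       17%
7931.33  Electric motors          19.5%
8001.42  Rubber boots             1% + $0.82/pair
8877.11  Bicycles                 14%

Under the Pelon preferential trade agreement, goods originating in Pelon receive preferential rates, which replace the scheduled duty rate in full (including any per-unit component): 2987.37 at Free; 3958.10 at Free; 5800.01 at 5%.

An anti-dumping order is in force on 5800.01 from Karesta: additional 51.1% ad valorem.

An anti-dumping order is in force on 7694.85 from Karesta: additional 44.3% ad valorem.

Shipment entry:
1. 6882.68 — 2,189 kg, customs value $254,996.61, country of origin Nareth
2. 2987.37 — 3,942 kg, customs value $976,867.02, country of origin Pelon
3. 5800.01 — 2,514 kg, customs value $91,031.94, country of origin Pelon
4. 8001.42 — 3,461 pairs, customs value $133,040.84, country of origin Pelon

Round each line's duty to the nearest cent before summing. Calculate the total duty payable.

$16,075.07

Line 1 (6882.68, Nareth, 2,189 kg, $254,996.61):
Base rate for 6882.68 is $3.36/kg.
Duty = 2,189 × $3.36 = $7,355.04.
Line 2 (2987.37, Pelon, 3,942 kg, $976,867.02):
Base rate for 2987.37 is $6.69/kg.
Origin Pelon qualifies under the Eriovia–Pelon agreement and 2987.37 is covered: preferential rate Free applies instead.
Duty = $976,867.02 × 0% = $0.00.
Line 3 (5800.01, Pelon, 2,514 kg, $91,031.94):
Base rate for 5800.01 is 14.5%.
Origin Pelon qualifies under the Eriovia–Pelon agreement and 5800.01 is covered: preferential rate 5% applies instead.
The additional-duty order on 5800.01 targets Karesta, not Pelon; it does not apply.
Duty = $91,031.94 × 5% = $4,551.60.
Line 4 (8001.42, Pelon, 3,461 pairs, $133,040.84):
Base rate for 8001.42 is 1% + $0.82/pair.
Origin Pelon is the FTA partner but 8001.42 is not on the preference list; base rate stands.
Duty = $133,040.84 × 1% + 3,461 × $0.82 = $4,168.43.
Total = $7,355.04 + $0.00 + $4,551.60 + $4,168.43 = $16,075.07.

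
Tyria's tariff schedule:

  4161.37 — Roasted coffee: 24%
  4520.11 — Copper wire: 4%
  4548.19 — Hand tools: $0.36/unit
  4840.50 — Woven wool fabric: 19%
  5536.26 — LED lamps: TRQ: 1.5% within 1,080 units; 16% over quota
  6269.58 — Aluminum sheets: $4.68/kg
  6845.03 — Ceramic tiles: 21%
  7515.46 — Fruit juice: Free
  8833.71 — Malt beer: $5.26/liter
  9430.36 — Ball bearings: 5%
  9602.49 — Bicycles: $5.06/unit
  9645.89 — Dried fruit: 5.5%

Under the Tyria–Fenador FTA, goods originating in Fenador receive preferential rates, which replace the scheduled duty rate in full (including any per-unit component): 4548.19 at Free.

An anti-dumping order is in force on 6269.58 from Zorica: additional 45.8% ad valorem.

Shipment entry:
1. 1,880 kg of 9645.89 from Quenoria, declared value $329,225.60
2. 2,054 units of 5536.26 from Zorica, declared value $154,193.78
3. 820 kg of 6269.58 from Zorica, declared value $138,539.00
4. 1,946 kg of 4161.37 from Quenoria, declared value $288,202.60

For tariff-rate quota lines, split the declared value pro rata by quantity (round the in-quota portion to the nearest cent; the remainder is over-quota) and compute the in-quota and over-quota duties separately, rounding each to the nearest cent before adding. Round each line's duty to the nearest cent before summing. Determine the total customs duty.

Line 1 (9645.89, Quenoria, 1,880 kg, $329,225.60):
Base rate for 9645.89 is 5.5%.
Duty = $329,225.60 × 5.5% = $18,107.41.
Line 2 (5536.26, Zorica, 2,054 units, $154,193.78):
Code 5536.26 is under a tariff-rate quota (threshold 1,080 units). In-quota: 1,080 units at 1.5%; over-quota: 974 units at 16%.
Pro-rata value split: in-quota = $154,193.78 × 1,080/2,054 = $81,075.60; over-quota = $154,193.78 − $81,075.60 = $73,118.18.
In-quota duty = $81,075.60 × 1.5% = $1,216.13. Over-quota duty = $73,118.18 × 16% = $11,698.91.
Line duty = $1,216.13 + $11,698.91 = $12,915.04.
Line 3 (6269.58, Zorica, 820 kg, $138,539.00):
Base rate for 6269.58 is $4.68/kg.
Additional duty on 6269.58 from Zorica: +45.8% ad valorem. Applied ad valorem rate = 45.8%.
Duty = $138,539.00 × 45.8% + 820 × $4.68 = $67,288.46.
Line 4 (4161.37, Quenoria, 1,946 kg, $288,202.60):
Base rate for 4161.37 is 24%.
Duty = $288,202.60 × 24% = $69,168.62.
Total = $18,107.41 + $12,915.04 + $67,288.46 + $69,168.62 = $167,479.53.

$167,479.53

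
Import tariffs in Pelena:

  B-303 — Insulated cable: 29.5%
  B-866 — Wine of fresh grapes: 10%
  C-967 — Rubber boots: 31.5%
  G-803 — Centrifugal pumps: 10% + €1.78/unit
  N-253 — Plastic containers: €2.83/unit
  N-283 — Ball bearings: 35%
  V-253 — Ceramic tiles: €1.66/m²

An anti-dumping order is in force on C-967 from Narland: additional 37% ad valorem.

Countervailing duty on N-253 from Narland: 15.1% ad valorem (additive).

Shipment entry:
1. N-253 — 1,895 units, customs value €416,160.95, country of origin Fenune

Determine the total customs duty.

Line 1 (N-253, Fenune, 1,895 units, €416,160.95):
Base rate for N-253 is €2.83/unit.
The additional-duty order on N-253 targets Narland, not Fenune; it does not apply.
Duty = 1,895 × €2.83 = €5,362.85.

€5,362.85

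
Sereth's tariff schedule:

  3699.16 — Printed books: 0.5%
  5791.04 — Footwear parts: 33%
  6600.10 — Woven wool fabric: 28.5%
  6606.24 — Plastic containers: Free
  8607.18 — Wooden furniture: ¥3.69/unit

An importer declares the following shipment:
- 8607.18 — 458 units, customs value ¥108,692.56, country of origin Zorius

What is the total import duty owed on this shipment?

¥1,690.02

Line 1 (8607.18, Zorius, 458 units, ¥108,692.56):
Base rate for 8607.18 is ¥3.69/unit.
Duty = 458 × ¥3.69 = ¥1,690.02.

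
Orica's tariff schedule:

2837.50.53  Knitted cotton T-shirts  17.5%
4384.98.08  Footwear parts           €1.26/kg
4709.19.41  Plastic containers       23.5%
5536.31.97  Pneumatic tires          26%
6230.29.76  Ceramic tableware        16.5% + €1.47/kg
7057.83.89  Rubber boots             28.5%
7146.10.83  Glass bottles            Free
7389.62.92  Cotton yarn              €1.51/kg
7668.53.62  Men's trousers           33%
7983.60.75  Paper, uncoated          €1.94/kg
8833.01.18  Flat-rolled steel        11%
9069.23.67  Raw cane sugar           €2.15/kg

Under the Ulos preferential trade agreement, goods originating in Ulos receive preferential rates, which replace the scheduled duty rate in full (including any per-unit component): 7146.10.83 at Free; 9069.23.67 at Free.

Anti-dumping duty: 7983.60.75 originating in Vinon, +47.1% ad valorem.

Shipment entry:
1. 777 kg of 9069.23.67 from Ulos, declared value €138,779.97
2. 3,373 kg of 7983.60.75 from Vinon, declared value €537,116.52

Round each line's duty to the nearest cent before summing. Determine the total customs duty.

Line 1 (9069.23.67, Ulos, 777 kg, €138,779.97):
Base rate for 9069.23.67 is €2.15/kg.
Origin Ulos qualifies under the Orica–Ulos agreement and 9069.23.67 is covered: preferential rate Free applies instead.
Duty = €138,779.97 × 0% = €0.00.
Line 2 (7983.60.75, Vinon, 3,373 kg, €537,116.52):
Base rate for 7983.60.75 is €1.94/kg.
Additional duty on 7983.60.75 from Vinon: +47.1% ad valorem. Applied ad valorem rate = 47.1%.
Duty = €537,116.52 × 47.1% + 3,373 × €1.94 = €259,525.50.
Total = €0.00 + €259,525.50 = €259,525.50.

€259,525.50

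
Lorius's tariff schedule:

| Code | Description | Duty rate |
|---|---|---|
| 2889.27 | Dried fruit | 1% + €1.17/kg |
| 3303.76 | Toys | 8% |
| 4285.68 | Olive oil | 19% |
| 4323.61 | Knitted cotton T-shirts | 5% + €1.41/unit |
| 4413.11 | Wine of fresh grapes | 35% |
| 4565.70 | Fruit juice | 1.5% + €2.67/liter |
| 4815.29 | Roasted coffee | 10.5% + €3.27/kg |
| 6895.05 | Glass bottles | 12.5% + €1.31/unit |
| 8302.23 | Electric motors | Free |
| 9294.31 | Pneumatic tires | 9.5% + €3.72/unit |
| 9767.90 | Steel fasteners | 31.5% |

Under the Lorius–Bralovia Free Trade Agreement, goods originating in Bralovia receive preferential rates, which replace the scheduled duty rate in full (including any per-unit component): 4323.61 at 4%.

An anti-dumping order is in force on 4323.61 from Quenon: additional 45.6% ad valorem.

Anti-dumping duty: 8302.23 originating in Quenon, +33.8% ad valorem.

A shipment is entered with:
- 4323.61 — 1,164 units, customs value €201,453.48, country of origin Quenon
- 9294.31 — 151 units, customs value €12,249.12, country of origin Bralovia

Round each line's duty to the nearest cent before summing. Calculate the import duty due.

Line 1 (4323.61, Quenon, 1,164 units, €201,453.48):
Base rate for 4323.61 is 5% + €1.41/unit.
4323.61 has an FTA preferential rate, but origin Quenon is not Bralovia; base rate stands.
Additional duty on 4323.61 from Quenon: +45.6%. Applied ad valorem rate: 5% + 45.6% = 50.6%.
Duty = €201,453.48 × 50.6% + 1,164 × €1.41 = €103,576.70.
Line 2 (9294.31, Bralovia, 151 units, €12,249.12):
Base rate for 9294.31 is 9.5% + €3.72/unit.
Origin Bralovia is the FTA partner but 9294.31 is not on the preference list; base rate stands.
Duty = €12,249.12 × 9.5% + 151 × €3.72 = €1,725.39.
Total = €103,576.70 + €1,725.39 = €105,302.09.

€105,302.09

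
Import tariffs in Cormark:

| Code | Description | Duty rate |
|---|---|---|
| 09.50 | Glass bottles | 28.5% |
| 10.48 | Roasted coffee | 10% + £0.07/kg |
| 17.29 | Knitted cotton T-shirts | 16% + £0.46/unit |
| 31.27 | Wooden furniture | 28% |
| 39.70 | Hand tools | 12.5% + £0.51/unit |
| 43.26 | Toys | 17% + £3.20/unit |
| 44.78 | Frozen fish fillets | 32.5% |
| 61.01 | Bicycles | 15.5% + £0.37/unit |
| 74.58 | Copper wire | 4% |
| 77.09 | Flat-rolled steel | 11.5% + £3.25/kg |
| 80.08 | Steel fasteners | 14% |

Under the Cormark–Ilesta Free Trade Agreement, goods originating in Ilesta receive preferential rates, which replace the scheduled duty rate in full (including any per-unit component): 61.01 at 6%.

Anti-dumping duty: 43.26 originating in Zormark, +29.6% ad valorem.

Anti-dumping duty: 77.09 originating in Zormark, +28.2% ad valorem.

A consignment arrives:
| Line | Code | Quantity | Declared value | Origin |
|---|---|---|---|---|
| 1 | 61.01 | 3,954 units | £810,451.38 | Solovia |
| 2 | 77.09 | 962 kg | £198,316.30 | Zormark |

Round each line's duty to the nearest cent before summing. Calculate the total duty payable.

£208,941.01

Line 1 (61.01, Solovia, 3,954 units, £810,451.38):
Base rate for 61.01 is 15.5% + £0.37/unit.
61.01 has an FTA preferential rate, but origin Solovia is not Ilesta; base rate stands.
Duty = £810,451.38 × 15.5% + 3,954 × £0.37 = £127,082.94.
Line 2 (77.09, Zormark, 962 kg, £198,316.30):
Base rate for 77.09 is 11.5% + £3.25/kg.
Additional duty on 77.09 from Zormark: +28.2%. Applied ad valorem rate: 11.5% + 28.2% = 39.7%.
Duty = £198,316.30 × 39.7% + 962 × £3.25 = £81,858.07.
Total = £127,082.94 + £81,858.07 = £208,941.01.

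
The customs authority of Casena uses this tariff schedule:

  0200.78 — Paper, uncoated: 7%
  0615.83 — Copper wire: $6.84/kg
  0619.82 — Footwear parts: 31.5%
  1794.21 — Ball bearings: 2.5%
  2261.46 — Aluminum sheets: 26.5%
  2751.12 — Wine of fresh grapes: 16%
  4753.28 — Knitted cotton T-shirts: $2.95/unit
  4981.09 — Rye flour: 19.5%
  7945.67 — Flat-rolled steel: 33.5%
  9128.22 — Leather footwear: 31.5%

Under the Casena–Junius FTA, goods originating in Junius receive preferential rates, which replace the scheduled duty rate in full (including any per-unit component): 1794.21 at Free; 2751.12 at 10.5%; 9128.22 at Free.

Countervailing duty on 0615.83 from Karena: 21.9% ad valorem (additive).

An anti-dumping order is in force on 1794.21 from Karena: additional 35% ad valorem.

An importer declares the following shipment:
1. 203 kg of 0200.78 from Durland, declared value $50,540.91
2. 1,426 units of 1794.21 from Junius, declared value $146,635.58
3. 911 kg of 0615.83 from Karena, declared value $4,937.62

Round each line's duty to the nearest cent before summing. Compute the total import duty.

$10,850.44

Line 1 (0200.78, Durland, 203 kg, $50,540.91):
Base rate for 0200.78 is 7%.
Duty = $50,540.91 × 7% = $3,537.86.
Line 2 (1794.21, Junius, 1,426 units, $146,635.58):
Base rate for 1794.21 is 2.5%.
Origin Junius qualifies under the Casena–Junius agreement and 1794.21 is covered: preferential rate Free applies instead.
The additional-duty order on 1794.21 targets Karena, not Junius; it does not apply.
Duty = $146,635.58 × 0% = $0.00.
Line 3 (0615.83, Karena, 911 kg, $4,937.62):
Base rate for 0615.83 is $6.84/kg.
Additional duty on 0615.83 from Karena: +21.9% ad valorem. Applied ad valorem rate = 21.9%.
Duty = $4,937.62 × 21.9% + 911 × $6.84 = $7,312.58.
Total = $3,537.86 + $0.00 + $7,312.58 = $10,850.44.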